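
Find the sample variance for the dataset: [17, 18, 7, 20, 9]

33.7

Step 1: Compute the mean: (17 + 18 + 7 + 20 + 9) / 5 = 14.2
Step 2: Compute squared deviations from the mean:
  (17 - 14.2)^2 = 7.84
  (18 - 14.2)^2 = 14.44
  (7 - 14.2)^2 = 51.84
  (20 - 14.2)^2 = 33.64
  (9 - 14.2)^2 = 27.04
Step 3: Sum of squared deviations = 134.8
Step 4: Sample variance = 134.8 / 4 = 33.7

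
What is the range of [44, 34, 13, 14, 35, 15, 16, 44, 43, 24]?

31

Step 1: Identify the maximum value: max = 44
Step 2: Identify the minimum value: min = 13
Step 3: Range = max - min = 44 - 13 = 31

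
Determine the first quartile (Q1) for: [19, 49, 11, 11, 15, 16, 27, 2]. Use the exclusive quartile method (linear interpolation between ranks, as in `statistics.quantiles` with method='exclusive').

11

Step 1: Sort the data: [2, 11, 11, 15, 16, 19, 27, 49]
Step 2: n = 8
Step 3: Using the exclusive quartile method:
  Q1 = 11
  Q2 (median) = 15.5
  Q3 = 25
  IQR = Q3 - Q1 = 25 - 11 = 14
Step 4: Q1 = 11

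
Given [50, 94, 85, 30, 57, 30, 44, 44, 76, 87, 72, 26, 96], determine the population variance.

597.9763

Step 1: Compute the mean: (50 + 94 + 85 + 30 + 57 + 30 + 44 + 44 + 76 + 87 + 72 + 26 + 96) / 13 = 60.8462
Step 2: Compute squared deviations from the mean:
  (50 - 60.8462)^2 = 117.6391
  (94 - 60.8462)^2 = 1099.1775
  (85 - 60.8462)^2 = 583.4083
  (30 - 60.8462)^2 = 951.4852
  (57 - 60.8462)^2 = 14.7929
  (30 - 60.8462)^2 = 951.4852
  (44 - 60.8462)^2 = 283.7929
  (44 - 60.8462)^2 = 283.7929
  (76 - 60.8462)^2 = 229.6391
  (87 - 60.8462)^2 = 684.0237
  (72 - 60.8462)^2 = 124.4083
  (26 - 60.8462)^2 = 1214.2544
  (96 - 60.8462)^2 = 1235.7929
Step 3: Sum of squared deviations = 7773.6923
Step 4: Population variance = 7773.6923 / 13 = 597.9763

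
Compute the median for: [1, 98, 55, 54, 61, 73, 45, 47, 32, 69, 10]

54

Step 1: Sort the data in ascending order: [1, 10, 32, 45, 47, 54, 55, 61, 69, 73, 98]
Step 2: The number of values is n = 11.
Step 3: Since n is odd, the median is the middle value at position 6: 54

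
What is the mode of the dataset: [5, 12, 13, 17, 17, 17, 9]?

17

Step 1: Count the frequency of each value:
  5: appears 1 time(s)
  9: appears 1 time(s)
  12: appears 1 time(s)
  13: appears 1 time(s)
  17: appears 3 time(s)
Step 2: The value 17 appears most frequently (3 times).
Step 3: Mode = 17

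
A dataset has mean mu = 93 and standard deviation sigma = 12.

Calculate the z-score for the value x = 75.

-1.5

Step 1: Recall the z-score formula: z = (x - mu) / sigma
Step 2: Substitute values: z = (75 - 93) / 12
Step 3: z = -18 / 12 = -1.5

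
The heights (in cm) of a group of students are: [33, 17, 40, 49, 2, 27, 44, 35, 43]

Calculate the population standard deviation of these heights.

14.0537

Step 1: Compute the mean: 32.2222
Step 2: Sum of squared deviations from the mean: 1777.5556
Step 3: Population variance = 1777.5556 / 9 = 197.5062
Step 4: Standard deviation = sqrt(197.5062) = 14.0537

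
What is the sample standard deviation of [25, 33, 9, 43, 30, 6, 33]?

13.489

Step 1: Compute the mean: 25.5714
Step 2: Sum of squared deviations from the mean: 1091.7143
Step 3: Sample variance = 1091.7143 / 6 = 181.9524
Step 4: Standard deviation = sqrt(181.9524) = 13.489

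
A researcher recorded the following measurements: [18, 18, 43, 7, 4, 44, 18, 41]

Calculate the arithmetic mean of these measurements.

24.125

Step 1: Sum all values: 18 + 18 + 43 + 7 + 4 + 44 + 18 + 41 = 193
Step 2: Count the number of values: n = 8
Step 3: Mean = sum / n = 193 / 8 = 24.125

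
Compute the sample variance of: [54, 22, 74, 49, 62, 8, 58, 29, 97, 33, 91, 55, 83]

729.8333

Step 1: Compute the mean: (54 + 22 + 74 + 49 + 62 + 8 + 58 + 29 + 97 + 33 + 91 + 55 + 83) / 13 = 55
Step 2: Compute squared deviations from the mean:
  (54 - 55)^2 = 1
  (22 - 55)^2 = 1089
  (74 - 55)^2 = 361
  (49 - 55)^2 = 36
  (62 - 55)^2 = 49
  (8 - 55)^2 = 2209
  (58 - 55)^2 = 9
  (29 - 55)^2 = 676
  (97 - 55)^2 = 1764
  (33 - 55)^2 = 484
  (91 - 55)^2 = 1296
  (55 - 55)^2 = 0
  (83 - 55)^2 = 784
Step 3: Sum of squared deviations = 8758
Step 4: Sample variance = 8758 / 12 = 729.8333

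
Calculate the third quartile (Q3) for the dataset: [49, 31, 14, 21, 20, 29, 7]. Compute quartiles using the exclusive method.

31

Step 1: Sort the data: [7, 14, 20, 21, 29, 31, 49]
Step 2: n = 7
Step 3: Using the exclusive quartile method:
  Q1 = 14
  Q2 (median) = 21
  Q3 = 31
  IQR = Q3 - Q1 = 31 - 14 = 17
Step 4: Q3 = 31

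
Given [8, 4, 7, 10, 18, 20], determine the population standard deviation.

5.8428

Step 1: Compute the mean: 11.1667
Step 2: Sum of squared deviations from the mean: 204.8333
Step 3: Population variance = 204.8333 / 6 = 34.1389
Step 4: Standard deviation = sqrt(34.1389) = 5.8428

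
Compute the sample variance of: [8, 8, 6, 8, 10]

2

Step 1: Compute the mean: (8 + 8 + 6 + 8 + 10) / 5 = 8
Step 2: Compute squared deviations from the mean:
  (8 - 8)^2 = 0
  (8 - 8)^2 = 0
  (6 - 8)^2 = 4
  (8 - 8)^2 = 0
  (10 - 8)^2 = 4
Step 3: Sum of squared deviations = 8
Step 4: Sample variance = 8 / 4 = 2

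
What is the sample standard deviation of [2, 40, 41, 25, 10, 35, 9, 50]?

17.72

Step 1: Compute the mean: 26.5
Step 2: Sum of squared deviations from the mean: 2198
Step 3: Sample variance = 2198 / 7 = 314
Step 4: Standard deviation = sqrt(314) = 17.72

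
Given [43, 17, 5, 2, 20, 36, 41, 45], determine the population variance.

263.6094

Step 1: Compute the mean: (43 + 17 + 5 + 2 + 20 + 36 + 41 + 45) / 8 = 26.125
Step 2: Compute squared deviations from the mean:
  (43 - 26.125)^2 = 284.7656
  (17 - 26.125)^2 = 83.2656
  (5 - 26.125)^2 = 446.2656
  (2 - 26.125)^2 = 582.0156
  (20 - 26.125)^2 = 37.5156
  (36 - 26.125)^2 = 97.5156
  (41 - 26.125)^2 = 221.2656
  (45 - 26.125)^2 = 356.2656
Step 3: Sum of squared deviations = 2108.875
Step 4: Population variance = 2108.875 / 8 = 263.6094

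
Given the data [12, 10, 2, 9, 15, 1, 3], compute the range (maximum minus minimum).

14

Step 1: Identify the maximum value: max = 15
Step 2: Identify the minimum value: min = 1
Step 3: Range = max - min = 15 - 1 = 14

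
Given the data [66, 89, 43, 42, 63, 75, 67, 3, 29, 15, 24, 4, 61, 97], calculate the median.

52

Step 1: Sort the data in ascending order: [3, 4, 15, 24, 29, 42, 43, 61, 63, 66, 67, 75, 89, 97]
Step 2: The number of values is n = 14.
Step 3: Since n is even, the median is the average of positions 7 and 8:
  Median = (43 + 61) / 2 = 52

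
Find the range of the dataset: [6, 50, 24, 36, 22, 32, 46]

44

Step 1: Identify the maximum value: max = 50
Step 2: Identify the minimum value: min = 6
Step 3: Range = max - min = 50 - 6 = 44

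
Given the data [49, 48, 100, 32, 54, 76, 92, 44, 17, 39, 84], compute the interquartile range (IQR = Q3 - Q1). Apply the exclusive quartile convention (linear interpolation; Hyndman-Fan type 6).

45

Step 1: Sort the data: [17, 32, 39, 44, 48, 49, 54, 76, 84, 92, 100]
Step 2: n = 11
Step 3: Using the exclusive quartile method:
  Q1 = 39
  Q2 (median) = 49
  Q3 = 84
  IQR = Q3 - Q1 = 84 - 39 = 45
Step 4: IQR = 45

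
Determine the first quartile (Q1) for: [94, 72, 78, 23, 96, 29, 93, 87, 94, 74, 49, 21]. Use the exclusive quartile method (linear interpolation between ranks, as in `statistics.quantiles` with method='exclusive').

34

Step 1: Sort the data: [21, 23, 29, 49, 72, 74, 78, 87, 93, 94, 94, 96]
Step 2: n = 12
Step 3: Using the exclusive quartile method:
  Q1 = 34
  Q2 (median) = 76
  Q3 = 93.75
  IQR = Q3 - Q1 = 93.75 - 34 = 59.75
Step 4: Q1 = 34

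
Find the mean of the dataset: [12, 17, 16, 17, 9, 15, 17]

14.7143

Step 1: Sum all values: 12 + 17 + 16 + 17 + 9 + 15 + 17 = 103
Step 2: Count the number of values: n = 7
Step 3: Mean = sum / n = 103 / 7 = 14.7143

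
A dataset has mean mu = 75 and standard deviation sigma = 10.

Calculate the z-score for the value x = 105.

3

Step 1: Recall the z-score formula: z = (x - mu) / sigma
Step 2: Substitute values: z = (105 - 75) / 10
Step 3: z = 30 / 10 = 3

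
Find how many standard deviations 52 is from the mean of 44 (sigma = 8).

1

Step 1: Recall the z-score formula: z = (x - mu) / sigma
Step 2: Substitute values: z = (52 - 44) / 8
Step 3: z = 8 / 8 = 1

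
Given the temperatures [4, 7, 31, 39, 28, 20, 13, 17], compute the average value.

19.875

Step 1: Sum all values: 4 + 7 + 31 + 39 + 28 + 20 + 13 + 17 = 159
Step 2: Count the number of values: n = 8
Step 3: Mean = sum / n = 159 / 8 = 19.875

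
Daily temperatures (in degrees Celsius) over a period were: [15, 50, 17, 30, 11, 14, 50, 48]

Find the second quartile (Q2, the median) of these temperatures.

23.5

Step 1: Sort the data: [11, 14, 15, 17, 30, 48, 50, 50]
Step 2: n = 8
Step 3: Q2 is the median. Since n is even, it is the average of the values at positions 4 and 5:
  Q2 = (17 + 30) / 2 = 23.5
Step 4: Q2 = 23.5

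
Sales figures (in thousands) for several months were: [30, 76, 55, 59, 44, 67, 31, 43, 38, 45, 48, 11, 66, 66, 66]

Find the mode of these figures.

66

Step 1: Count the frequency of each value:
  11: appears 1 time(s)
  30: appears 1 time(s)
  31: appears 1 time(s)
  38: appears 1 time(s)
  43: appears 1 time(s)
  44: appears 1 time(s)
  45: appears 1 time(s)
  48: appears 1 time(s)
  55: appears 1 time(s)
  59: appears 1 time(s)
  66: appears 3 time(s)
  67: appears 1 time(s)
  76: appears 1 time(s)
Step 2: The value 66 appears most frequently (3 times).
Step 3: Mode = 66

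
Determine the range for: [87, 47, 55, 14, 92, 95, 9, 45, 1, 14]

94

Step 1: Identify the maximum value: max = 95
Step 2: Identify the minimum value: min = 1
Step 3: Range = max - min = 95 - 1 = 94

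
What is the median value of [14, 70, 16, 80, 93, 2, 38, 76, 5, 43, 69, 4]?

40.5

Step 1: Sort the data in ascending order: [2, 4, 5, 14, 16, 38, 43, 69, 70, 76, 80, 93]
Step 2: The number of values is n = 12.
Step 3: Since n is even, the median is the average of positions 6 and 7:
  Median = (38 + 43) / 2 = 40.5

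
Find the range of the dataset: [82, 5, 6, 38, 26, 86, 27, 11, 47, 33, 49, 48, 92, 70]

87

Step 1: Identify the maximum value: max = 92
Step 2: Identify the minimum value: min = 5
Step 3: Range = max - min = 92 - 5 = 87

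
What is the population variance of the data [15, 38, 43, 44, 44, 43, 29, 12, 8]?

202.6667

Step 1: Compute the mean: (15 + 38 + 43 + 44 + 44 + 43 + 29 + 12 + 8) / 9 = 30.6667
Step 2: Compute squared deviations from the mean:
  (15 - 30.6667)^2 = 245.4444
  (38 - 30.6667)^2 = 53.7778
  (43 - 30.6667)^2 = 152.1111
  (44 - 30.6667)^2 = 177.7778
  (44 - 30.6667)^2 = 177.7778
  (43 - 30.6667)^2 = 152.1111
  (29 - 30.6667)^2 = 2.7778
  (12 - 30.6667)^2 = 348.4444
  (8 - 30.6667)^2 = 513.7778
Step 3: Sum of squared deviations = 1824
Step 4: Population variance = 1824 / 9 = 202.6667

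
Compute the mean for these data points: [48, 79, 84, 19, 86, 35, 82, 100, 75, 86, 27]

65.5455

Step 1: Sum all values: 48 + 79 + 84 + 19 + 86 + 35 + 82 + 100 + 75 + 86 + 27 = 721
Step 2: Count the number of values: n = 11
Step 3: Mean = sum / n = 721 / 11 = 65.5455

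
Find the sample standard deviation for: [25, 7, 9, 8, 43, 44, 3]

17.573

Step 1: Compute the mean: 19.8571
Step 2: Sum of squared deviations from the mean: 1852.8571
Step 3: Sample variance = 1852.8571 / 6 = 308.8095
Step 4: Standard deviation = sqrt(308.8095) = 17.573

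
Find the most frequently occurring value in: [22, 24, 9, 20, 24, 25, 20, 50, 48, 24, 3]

24

Step 1: Count the frequency of each value:
  3: appears 1 time(s)
  9: appears 1 time(s)
  20: appears 2 time(s)
  22: appears 1 time(s)
  24: appears 3 time(s)
  25: appears 1 time(s)
  48: appears 1 time(s)
  50: appears 1 time(s)
Step 2: The value 24 appears most frequently (3 times).
Step 3: Mode = 24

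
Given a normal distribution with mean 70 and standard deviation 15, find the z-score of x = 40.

-2

Step 1: Recall the z-score formula: z = (x - mu) / sigma
Step 2: Substitute values: z = (40 - 70) / 15
Step 3: z = -30 / 15 = -2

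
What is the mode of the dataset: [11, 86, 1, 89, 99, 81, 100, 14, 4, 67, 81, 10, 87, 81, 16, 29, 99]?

81

Step 1: Count the frequency of each value:
  1: appears 1 time(s)
  4: appears 1 time(s)
  10: appears 1 time(s)
  11: appears 1 time(s)
  14: appears 1 time(s)
  16: appears 1 time(s)
  29: appears 1 time(s)
  67: appears 1 time(s)
  81: appears 3 time(s)
  86: appears 1 time(s)
  87: appears 1 time(s)
  89: appears 1 time(s)
  99: appears 2 time(s)
  100: appears 1 time(s)
Step 2: The value 81 appears most frequently (3 times).
Step 3: Mode = 81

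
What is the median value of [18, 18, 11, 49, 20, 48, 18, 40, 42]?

20

Step 1: Sort the data in ascending order: [11, 18, 18, 18, 20, 40, 42, 48, 49]
Step 2: The number of values is n = 9.
Step 3: Since n is odd, the median is the middle value at position 5: 20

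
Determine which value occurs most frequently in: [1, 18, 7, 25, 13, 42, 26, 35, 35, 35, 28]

35

Step 1: Count the frequency of each value:
  1: appears 1 time(s)
  7: appears 1 time(s)
  13: appears 1 time(s)
  18: appears 1 time(s)
  25: appears 1 time(s)
  26: appears 1 time(s)
  28: appears 1 time(s)
  35: appears 3 time(s)
  42: appears 1 time(s)
Step 2: The value 35 appears most frequently (3 times).
Step 3: Mode = 35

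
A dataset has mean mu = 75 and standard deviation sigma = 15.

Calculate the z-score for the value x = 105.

2

Step 1: Recall the z-score formula: z = (x - mu) / sigma
Step 2: Substitute values: z = (105 - 75) / 15
Step 3: z = 30 / 15 = 2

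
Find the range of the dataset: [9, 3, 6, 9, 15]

12

Step 1: Identify the maximum value: max = 15
Step 2: Identify the minimum value: min = 3
Step 3: Range = max - min = 15 - 3 = 12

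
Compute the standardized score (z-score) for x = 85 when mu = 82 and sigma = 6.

0.5

Step 1: Recall the z-score formula: z = (x - mu) / sigma
Step 2: Substitute values: z = (85 - 82) / 6
Step 3: z = 3 / 6 = 0.5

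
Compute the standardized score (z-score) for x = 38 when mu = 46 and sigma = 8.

-1

Step 1: Recall the z-score formula: z = (x - mu) / sigma
Step 2: Substitute values: z = (38 - 46) / 8
Step 3: z = -8 / 8 = -1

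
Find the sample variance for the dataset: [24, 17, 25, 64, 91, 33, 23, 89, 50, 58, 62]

699.6182

Step 1: Compute the mean: (24 + 17 + 25 + 64 + 91 + 33 + 23 + 89 + 50 + 58 + 62) / 11 = 48.7273
Step 2: Compute squared deviations from the mean:
  (24 - 48.7273)^2 = 611.438
  (17 - 48.7273)^2 = 1006.6198
  (25 - 48.7273)^2 = 562.9835
  (64 - 48.7273)^2 = 233.2562
  (91 - 48.7273)^2 = 1786.9835
  (33 - 48.7273)^2 = 247.3471
  (23 - 48.7273)^2 = 661.8926
  (89 - 48.7273)^2 = 1621.8926
  (50 - 48.7273)^2 = 1.6198
  (58 - 48.7273)^2 = 85.9835
  (62 - 48.7273)^2 = 176.1653
Step 3: Sum of squared deviations = 6996.1818
Step 4: Sample variance = 6996.1818 / 10 = 699.6182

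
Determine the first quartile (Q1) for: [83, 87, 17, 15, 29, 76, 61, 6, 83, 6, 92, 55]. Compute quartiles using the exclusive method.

15.5

Step 1: Sort the data: [6, 6, 15, 17, 29, 55, 61, 76, 83, 83, 87, 92]
Step 2: n = 12
Step 3: Using the exclusive quartile method:
  Q1 = 15.5
  Q2 (median) = 58
  Q3 = 83
  IQR = Q3 - Q1 = 83 - 15.5 = 67.5
Step 4: Q1 = 15.5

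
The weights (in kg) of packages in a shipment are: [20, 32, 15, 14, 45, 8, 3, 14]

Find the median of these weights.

14.5

Step 1: Sort the data in ascending order: [3, 8, 14, 14, 15, 20, 32, 45]
Step 2: The number of values is n = 8.
Step 3: Since n is even, the median is the average of positions 4 and 5:
  Median = (14 + 15) / 2 = 14.5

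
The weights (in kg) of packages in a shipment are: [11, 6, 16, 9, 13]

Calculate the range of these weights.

10

Step 1: Identify the maximum value: max = 16
Step 2: Identify the minimum value: min = 6
Step 3: Range = max - min = 16 - 6 = 10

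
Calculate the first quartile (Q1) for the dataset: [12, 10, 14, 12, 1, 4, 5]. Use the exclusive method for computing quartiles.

4

Step 1: Sort the data: [1, 4, 5, 10, 12, 12, 14]
Step 2: n = 7
Step 3: Using the exclusive quartile method:
  Q1 = 4
  Q2 (median) = 10
  Q3 = 12
  IQR = Q3 - Q1 = 12 - 4 = 8
Step 4: Q1 = 4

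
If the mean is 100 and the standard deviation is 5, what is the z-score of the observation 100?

0

Step 1: Recall the z-score formula: z = (x - mu) / sigma
Step 2: Substitute values: z = (100 - 100) / 5
Step 3: z = 0 / 5 = 0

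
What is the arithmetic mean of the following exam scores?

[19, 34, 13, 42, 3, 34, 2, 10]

19.625

Step 1: Sum all values: 19 + 34 + 13 + 42 + 3 + 34 + 2 + 10 = 157
Step 2: Count the number of values: n = 8
Step 3: Mean = sum / n = 157 / 8 = 19.625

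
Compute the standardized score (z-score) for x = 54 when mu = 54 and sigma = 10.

0

Step 1: Recall the z-score formula: z = (x - mu) / sigma
Step 2: Substitute values: z = (54 - 54) / 10
Step 3: z = 0 / 10 = 0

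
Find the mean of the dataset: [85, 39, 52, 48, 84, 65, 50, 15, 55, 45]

53.8

Step 1: Sum all values: 85 + 39 + 52 + 48 + 84 + 65 + 50 + 15 + 55 + 45 = 538
Step 2: Count the number of values: n = 10
Step 3: Mean = sum / n = 538 / 10 = 53.8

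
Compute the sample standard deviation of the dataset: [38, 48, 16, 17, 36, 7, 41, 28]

14.3072

Step 1: Compute the mean: 28.875
Step 2: Sum of squared deviations from the mean: 1432.875
Step 3: Sample variance = 1432.875 / 7 = 204.6964
Step 4: Standard deviation = sqrt(204.6964) = 14.3072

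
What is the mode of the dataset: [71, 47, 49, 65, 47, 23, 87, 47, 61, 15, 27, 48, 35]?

47

Step 1: Count the frequency of each value:
  15: appears 1 time(s)
  23: appears 1 time(s)
  27: appears 1 time(s)
  35: appears 1 time(s)
  47: appears 3 time(s)
  48: appears 1 time(s)
  49: appears 1 time(s)
  61: appears 1 time(s)
  65: appears 1 time(s)
  71: appears 1 time(s)
  87: appears 1 time(s)
Step 2: The value 47 appears most frequently (3 times).
Step 3: Mode = 47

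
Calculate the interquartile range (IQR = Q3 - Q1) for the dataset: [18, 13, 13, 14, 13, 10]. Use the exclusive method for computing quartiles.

2.75

Step 1: Sort the data: [10, 13, 13, 13, 14, 18]
Step 2: n = 6
Step 3: Using the exclusive quartile method:
  Q1 = 12.25
  Q2 (median) = 13
  Q3 = 15
  IQR = Q3 - Q1 = 15 - 12.25 = 2.75
Step 4: IQR = 2.75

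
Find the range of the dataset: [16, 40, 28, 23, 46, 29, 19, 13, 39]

33

Step 1: Identify the maximum value: max = 46
Step 2: Identify the minimum value: min = 13
Step 3: Range = max - min = 46 - 13 = 33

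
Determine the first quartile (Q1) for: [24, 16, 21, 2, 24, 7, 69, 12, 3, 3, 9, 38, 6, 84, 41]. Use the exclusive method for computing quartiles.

6

Step 1: Sort the data: [2, 3, 3, 6, 7, 9, 12, 16, 21, 24, 24, 38, 41, 69, 84]
Step 2: n = 15
Step 3: Using the exclusive quartile method:
  Q1 = 6
  Q2 (median) = 16
  Q3 = 38
  IQR = Q3 - Q1 = 38 - 6 = 32
Step 4: Q1 = 6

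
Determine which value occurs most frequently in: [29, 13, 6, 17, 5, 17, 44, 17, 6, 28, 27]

17

Step 1: Count the frequency of each value:
  5: appears 1 time(s)
  6: appears 2 time(s)
  13: appears 1 time(s)
  17: appears 3 time(s)
  27: appears 1 time(s)
  28: appears 1 time(s)
  29: appears 1 time(s)
  44: appears 1 time(s)
Step 2: The value 17 appears most frequently (3 times).
Step 3: Mode = 17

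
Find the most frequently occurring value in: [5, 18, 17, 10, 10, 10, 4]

10

Step 1: Count the frequency of each value:
  4: appears 1 time(s)
  5: appears 1 time(s)
  10: appears 3 time(s)
  17: appears 1 time(s)
  18: appears 1 time(s)
Step 2: The value 10 appears most frequently (3 times).
Step 3: Mode = 10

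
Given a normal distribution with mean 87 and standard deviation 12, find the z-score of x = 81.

-0.5

Step 1: Recall the z-score formula: z = (x - mu) / sigma
Step 2: Substitute values: z = (81 - 87) / 12
Step 3: z = -6 / 12 = -0.5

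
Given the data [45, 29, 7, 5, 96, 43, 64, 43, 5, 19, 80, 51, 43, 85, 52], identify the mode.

43

Step 1: Count the frequency of each value:
  5: appears 2 time(s)
  7: appears 1 time(s)
  19: appears 1 time(s)
  29: appears 1 time(s)
  43: appears 3 time(s)
  45: appears 1 time(s)
  51: appears 1 time(s)
  52: appears 1 time(s)
  64: appears 1 time(s)
  80: appears 1 time(s)
  85: appears 1 time(s)
  96: appears 1 time(s)
Step 2: The value 43 appears most frequently (3 times).
Step 3: Mode = 43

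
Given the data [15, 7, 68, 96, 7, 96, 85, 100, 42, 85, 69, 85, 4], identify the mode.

85

Step 1: Count the frequency of each value:
  4: appears 1 time(s)
  7: appears 2 time(s)
  15: appears 1 time(s)
  42: appears 1 time(s)
  68: appears 1 time(s)
  69: appears 1 time(s)
  85: appears 3 time(s)
  96: appears 2 time(s)
  100: appears 1 time(s)
Step 2: The value 85 appears most frequently (3 times).
Step 3: Mode = 85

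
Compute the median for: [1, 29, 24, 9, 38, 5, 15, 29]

19.5

Step 1: Sort the data in ascending order: [1, 5, 9, 15, 24, 29, 29, 38]
Step 2: The number of values is n = 8.
Step 3: Since n is even, the median is the average of positions 4 and 5:
  Median = (15 + 24) / 2 = 19.5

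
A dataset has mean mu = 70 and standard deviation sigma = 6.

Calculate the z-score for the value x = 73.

0.5

Step 1: Recall the z-score formula: z = (x - mu) / sigma
Step 2: Substitute values: z = (73 - 70) / 6
Step 3: z = 3 / 6 = 0.5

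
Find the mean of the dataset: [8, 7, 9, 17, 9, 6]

9.3333

Step 1: Sum all values: 8 + 7 + 9 + 17 + 9 + 6 = 56
Step 2: Count the number of values: n = 6
Step 3: Mean = sum / n = 56 / 6 = 9.3333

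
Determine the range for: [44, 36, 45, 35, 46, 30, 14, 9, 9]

37

Step 1: Identify the maximum value: max = 46
Step 2: Identify the minimum value: min = 9
Step 3: Range = max - min = 46 - 9 = 37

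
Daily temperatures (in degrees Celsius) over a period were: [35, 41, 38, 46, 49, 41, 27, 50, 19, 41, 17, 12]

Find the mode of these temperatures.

41

Step 1: Count the frequency of each value:
  12: appears 1 time(s)
  17: appears 1 time(s)
  19: appears 1 time(s)
  27: appears 1 time(s)
  35: appears 1 time(s)
  38: appears 1 time(s)
  41: appears 3 time(s)
  46: appears 1 time(s)
  49: appears 1 time(s)
  50: appears 1 time(s)
Step 2: The value 41 appears most frequently (3 times).
Step 3: Mode = 41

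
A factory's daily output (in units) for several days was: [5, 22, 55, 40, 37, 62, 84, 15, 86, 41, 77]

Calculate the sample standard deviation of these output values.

27.6994

Step 1: Compute the mean: 47.6364
Step 2: Sum of squared deviations from the mean: 7672.5455
Step 3: Sample variance = 7672.5455 / 10 = 767.2545
Step 4: Standard deviation = sqrt(767.2545) = 27.6994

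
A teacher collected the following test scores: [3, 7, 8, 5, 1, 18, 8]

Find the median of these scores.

7

Step 1: Sort the data in ascending order: [1, 3, 5, 7, 8, 8, 18]
Step 2: The number of values is n = 7.
Step 3: Since n is odd, the median is the middle value at position 4: 7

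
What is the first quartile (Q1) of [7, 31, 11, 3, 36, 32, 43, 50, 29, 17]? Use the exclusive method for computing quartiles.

10

Step 1: Sort the data: [3, 7, 11, 17, 29, 31, 32, 36, 43, 50]
Step 2: n = 10
Step 3: Using the exclusive quartile method:
  Q1 = 10
  Q2 (median) = 30
  Q3 = 37.75
  IQR = Q3 - Q1 = 37.75 - 10 = 27.75
Step 4: Q1 = 10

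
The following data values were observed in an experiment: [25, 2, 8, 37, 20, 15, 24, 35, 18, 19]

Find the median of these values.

19.5

Step 1: Sort the data in ascending order: [2, 8, 15, 18, 19, 20, 24, 25, 35, 37]
Step 2: The number of values is n = 10.
Step 3: Since n is even, the median is the average of positions 5 and 6:
  Median = (19 + 20) / 2 = 19.5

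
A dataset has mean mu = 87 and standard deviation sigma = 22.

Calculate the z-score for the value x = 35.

-2.3636

Step 1: Recall the z-score formula: z = (x - mu) / sigma
Step 2: Substitute values: z = (35 - 87) / 22
Step 3: z = -52 / 22 = -2.3636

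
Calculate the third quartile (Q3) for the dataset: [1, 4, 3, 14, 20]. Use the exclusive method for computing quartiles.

17

Step 1: Sort the data: [1, 3, 4, 14, 20]
Step 2: n = 5
Step 3: Using the exclusive quartile method:
  Q1 = 2
  Q2 (median) = 4
  Q3 = 17
  IQR = Q3 - Q1 = 17 - 2 = 15
Step 4: Q3 = 17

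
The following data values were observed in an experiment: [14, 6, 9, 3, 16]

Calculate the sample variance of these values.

29.3

Step 1: Compute the mean: (14 + 6 + 9 + 3 + 16) / 5 = 9.6
Step 2: Compute squared deviations from the mean:
  (14 - 9.6)^2 = 19.36
  (6 - 9.6)^2 = 12.96
  (9 - 9.6)^2 = 0.36
  (3 - 9.6)^2 = 43.56
  (16 - 9.6)^2 = 40.96
Step 3: Sum of squared deviations = 117.2
Step 4: Sample variance = 117.2 / 4 = 29.3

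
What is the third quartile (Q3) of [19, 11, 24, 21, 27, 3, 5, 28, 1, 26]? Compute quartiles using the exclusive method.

26.25

Step 1: Sort the data: [1, 3, 5, 11, 19, 21, 24, 26, 27, 28]
Step 2: n = 10
Step 3: Using the exclusive quartile method:
  Q1 = 4.5
  Q2 (median) = 20
  Q3 = 26.25
  IQR = Q3 - Q1 = 26.25 - 4.5 = 21.75
Step 4: Q3 = 26.25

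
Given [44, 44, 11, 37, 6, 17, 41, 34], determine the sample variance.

239.9286

Step 1: Compute the mean: (44 + 44 + 11 + 37 + 6 + 17 + 41 + 34) / 8 = 29.25
Step 2: Compute squared deviations from the mean:
  (44 - 29.25)^2 = 217.5625
  (44 - 29.25)^2 = 217.5625
  (11 - 29.25)^2 = 333.0625
  (37 - 29.25)^2 = 60.0625
  (6 - 29.25)^2 = 540.5625
  (17 - 29.25)^2 = 150.0625
  (41 - 29.25)^2 = 138.0625
  (34 - 29.25)^2 = 22.5625
Step 3: Sum of squared deviations = 1679.5
Step 4: Sample variance = 1679.5 / 7 = 239.9286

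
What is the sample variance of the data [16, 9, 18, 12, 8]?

18.8

Step 1: Compute the mean: (16 + 9 + 18 + 12 + 8) / 5 = 12.6
Step 2: Compute squared deviations from the mean:
  (16 - 12.6)^2 = 11.56
  (9 - 12.6)^2 = 12.96
  (18 - 12.6)^2 = 29.16
  (12 - 12.6)^2 = 0.36
  (8 - 12.6)^2 = 21.16
Step 3: Sum of squared deviations = 75.2
Step 4: Sample variance = 75.2 / 4 = 18.8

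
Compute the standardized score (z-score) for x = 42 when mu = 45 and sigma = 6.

-0.5

Step 1: Recall the z-score formula: z = (x - mu) / sigma
Step 2: Substitute values: z = (42 - 45) / 6
Step 3: z = -3 / 6 = -0.5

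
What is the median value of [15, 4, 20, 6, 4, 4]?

5

Step 1: Sort the data in ascending order: [4, 4, 4, 6, 15, 20]
Step 2: The number of values is n = 6.
Step 3: Since n is even, the median is the average of positions 3 and 4:
  Median = (4 + 6) / 2 = 5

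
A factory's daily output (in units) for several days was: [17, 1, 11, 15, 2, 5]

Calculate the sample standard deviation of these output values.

6.8044

Step 1: Compute the mean: 8.5
Step 2: Sum of squared deviations from the mean: 231.5
Step 3: Sample variance = 231.5 / 5 = 46.3
Step 4: Standard deviation = sqrt(46.3) = 6.8044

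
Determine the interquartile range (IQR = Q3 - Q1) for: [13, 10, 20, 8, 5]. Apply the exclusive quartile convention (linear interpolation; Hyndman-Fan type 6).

10

Step 1: Sort the data: [5, 8, 10, 13, 20]
Step 2: n = 5
Step 3: Using the exclusive quartile method:
  Q1 = 6.5
  Q2 (median) = 10
  Q3 = 16.5
  IQR = Q3 - Q1 = 16.5 - 6.5 = 10
Step 4: IQR = 10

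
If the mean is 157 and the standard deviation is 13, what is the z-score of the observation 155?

-0.1538

Step 1: Recall the z-score formula: z = (x - mu) / sigma
Step 2: Substitute values: z = (155 - 157) / 13
Step 3: z = -2 / 13 = -0.1538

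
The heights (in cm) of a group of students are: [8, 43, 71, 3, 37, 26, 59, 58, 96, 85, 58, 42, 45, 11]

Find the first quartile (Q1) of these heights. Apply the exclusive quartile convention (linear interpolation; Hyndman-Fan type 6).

22.25

Step 1: Sort the data: [3, 8, 11, 26, 37, 42, 43, 45, 58, 58, 59, 71, 85, 96]
Step 2: n = 14
Step 3: Using the exclusive quartile method:
  Q1 = 22.25
  Q2 (median) = 44
  Q3 = 62
  IQR = Q3 - Q1 = 62 - 22.25 = 39.75
Step 4: Q1 = 22.25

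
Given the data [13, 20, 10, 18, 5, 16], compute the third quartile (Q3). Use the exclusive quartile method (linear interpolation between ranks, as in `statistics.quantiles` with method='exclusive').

18.5

Step 1: Sort the data: [5, 10, 13, 16, 18, 20]
Step 2: n = 6
Step 3: Using the exclusive quartile method:
  Q1 = 8.75
  Q2 (median) = 14.5
  Q3 = 18.5
  IQR = Q3 - Q1 = 18.5 - 8.75 = 9.75
Step 4: Q3 = 18.5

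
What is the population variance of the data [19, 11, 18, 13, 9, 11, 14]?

11.9592

Step 1: Compute the mean: (19 + 11 + 18 + 13 + 9 + 11 + 14) / 7 = 13.5714
Step 2: Compute squared deviations from the mean:
  (19 - 13.5714)^2 = 29.4694
  (11 - 13.5714)^2 = 6.6122
  (18 - 13.5714)^2 = 19.6122
  (13 - 13.5714)^2 = 0.3265
  (9 - 13.5714)^2 = 20.898
  (11 - 13.5714)^2 = 6.6122
  (14 - 13.5714)^2 = 0.1837
Step 3: Sum of squared deviations = 83.7143
Step 4: Population variance = 83.7143 / 7 = 11.9592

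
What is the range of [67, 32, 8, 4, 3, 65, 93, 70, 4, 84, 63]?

90

Step 1: Identify the maximum value: max = 93
Step 2: Identify the minimum value: min = 3
Step 3: Range = max - min = 93 - 3 = 90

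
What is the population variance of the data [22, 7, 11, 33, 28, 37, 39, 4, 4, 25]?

166.4

Step 1: Compute the mean: (22 + 7 + 11 + 33 + 28 + 37 + 39 + 4 + 4 + 25) / 10 = 21
Step 2: Compute squared deviations from the mean:
  (22 - 21)^2 = 1
  (7 - 21)^2 = 196
  (11 - 21)^2 = 100
  (33 - 21)^2 = 144
  (28 - 21)^2 = 49
  (37 - 21)^2 = 256
  (39 - 21)^2 = 324
  (4 - 21)^2 = 289
  (4 - 21)^2 = 289
  (25 - 21)^2 = 16
Step 3: Sum of squared deviations = 1664
Step 4: Population variance = 1664 / 10 = 166.4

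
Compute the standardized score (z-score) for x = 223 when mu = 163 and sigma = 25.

2.4

Step 1: Recall the z-score formula: z = (x - mu) / sigma
Step 2: Substitute values: z = (223 - 163) / 25
Step 3: z = 60 / 25 = 2.4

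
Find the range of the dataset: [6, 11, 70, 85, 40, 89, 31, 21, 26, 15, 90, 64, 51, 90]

84

Step 1: Identify the maximum value: max = 90
Step 2: Identify the minimum value: min = 6
Step 3: Range = max - min = 90 - 6 = 84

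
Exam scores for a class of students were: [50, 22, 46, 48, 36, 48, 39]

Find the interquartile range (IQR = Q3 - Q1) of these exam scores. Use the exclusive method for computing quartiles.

12

Step 1: Sort the data: [22, 36, 39, 46, 48, 48, 50]
Step 2: n = 7
Step 3: Using the exclusive quartile method:
  Q1 = 36
  Q2 (median) = 46
  Q3 = 48
  IQR = Q3 - Q1 = 48 - 36 = 12
Step 4: IQR = 12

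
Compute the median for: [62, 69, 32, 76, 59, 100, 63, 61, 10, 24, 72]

62

Step 1: Sort the data in ascending order: [10, 24, 32, 59, 61, 62, 63, 69, 72, 76, 100]
Step 2: The number of values is n = 11.
Step 3: Since n is odd, the median is the middle value at position 6: 62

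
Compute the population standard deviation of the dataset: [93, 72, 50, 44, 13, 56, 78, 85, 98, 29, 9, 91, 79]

29.1795

Step 1: Compute the mean: 61.3077
Step 2: Sum of squared deviations from the mean: 11068.7692
Step 3: Population variance = 11068.7692 / 13 = 851.4438
Step 4: Standard deviation = sqrt(851.4438) = 29.1795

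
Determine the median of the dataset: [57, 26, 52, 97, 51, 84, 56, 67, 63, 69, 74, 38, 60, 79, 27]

60

Step 1: Sort the data in ascending order: [26, 27, 38, 51, 52, 56, 57, 60, 63, 67, 69, 74, 79, 84, 97]
Step 2: The number of values is n = 15.
Step 3: Since n is odd, the median is the middle value at position 8: 60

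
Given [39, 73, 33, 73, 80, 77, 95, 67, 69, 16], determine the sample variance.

604.4

Step 1: Compute the mean: (39 + 73 + 33 + 73 + 80 + 77 + 95 + 67 + 69 + 16) / 10 = 62.2
Step 2: Compute squared deviations from the mean:
  (39 - 62.2)^2 = 538.24
  (73 - 62.2)^2 = 116.64
  (33 - 62.2)^2 = 852.64
  (73 - 62.2)^2 = 116.64
  (80 - 62.2)^2 = 316.84
  (77 - 62.2)^2 = 219.04
  (95 - 62.2)^2 = 1075.84
  (67 - 62.2)^2 = 23.04
  (69 - 62.2)^2 = 46.24
  (16 - 62.2)^2 = 2134.44
Step 3: Sum of squared deviations = 5439.6
Step 4: Sample variance = 5439.6 / 9 = 604.4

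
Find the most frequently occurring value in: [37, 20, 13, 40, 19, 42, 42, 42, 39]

42

Step 1: Count the frequency of each value:
  13: appears 1 time(s)
  19: appears 1 time(s)
  20: appears 1 time(s)
  37: appears 1 time(s)
  39: appears 1 time(s)
  40: appears 1 time(s)
  42: appears 3 time(s)
Step 2: The value 42 appears most frequently (3 times).
Step 3: Mode = 42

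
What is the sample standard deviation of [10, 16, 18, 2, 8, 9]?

5.7879

Step 1: Compute the mean: 10.5
Step 2: Sum of squared deviations from the mean: 167.5
Step 3: Sample variance = 167.5 / 5 = 33.5
Step 4: Standard deviation = sqrt(33.5) = 5.7879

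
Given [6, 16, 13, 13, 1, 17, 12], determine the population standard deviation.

5.2761

Step 1: Compute the mean: 11.1429
Step 2: Sum of squared deviations from the mean: 194.8571
Step 3: Population variance = 194.8571 / 7 = 27.8367
Step 4: Standard deviation = sqrt(27.8367) = 5.2761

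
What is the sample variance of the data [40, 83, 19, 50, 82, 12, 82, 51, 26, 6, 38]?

796.0727

Step 1: Compute the mean: (40 + 83 + 19 + 50 + 82 + 12 + 82 + 51 + 26 + 6 + 38) / 11 = 44.4545
Step 2: Compute squared deviations from the mean:
  (40 - 44.4545)^2 = 19.843
  (83 - 44.4545)^2 = 1485.7521
  (19 - 44.4545)^2 = 647.9339
  (50 - 44.4545)^2 = 30.7521
  (82 - 44.4545)^2 = 1409.6612
  (12 - 44.4545)^2 = 1053.2975
  (82 - 44.4545)^2 = 1409.6612
  (51 - 44.4545)^2 = 42.843
  (26 - 44.4545)^2 = 340.5702
  (6 - 44.4545)^2 = 1478.7521
  (38 - 44.4545)^2 = 41.6612
Step 3: Sum of squared deviations = 7960.7273
Step 4: Sample variance = 7960.7273 / 10 = 796.0727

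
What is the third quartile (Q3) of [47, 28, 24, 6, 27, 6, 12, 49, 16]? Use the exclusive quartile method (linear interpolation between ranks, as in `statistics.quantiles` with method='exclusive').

37.5

Step 1: Sort the data: [6, 6, 12, 16, 24, 27, 28, 47, 49]
Step 2: n = 9
Step 3: Using the exclusive quartile method:
  Q1 = 9
  Q2 (median) = 24
  Q3 = 37.5
  IQR = Q3 - Q1 = 37.5 - 9 = 28.5
Step 4: Q3 = 37.5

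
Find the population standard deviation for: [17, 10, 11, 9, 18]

3.7417

Step 1: Compute the mean: 13
Step 2: Sum of squared deviations from the mean: 70
Step 3: Population variance = 70 / 5 = 14
Step 4: Standard deviation = sqrt(14) = 3.7417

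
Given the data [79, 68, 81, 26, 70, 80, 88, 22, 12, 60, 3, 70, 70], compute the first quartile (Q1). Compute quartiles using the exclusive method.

24

Step 1: Sort the data: [3, 12, 22, 26, 60, 68, 70, 70, 70, 79, 80, 81, 88]
Step 2: n = 13
Step 3: Using the exclusive quartile method:
  Q1 = 24
  Q2 (median) = 70
  Q3 = 79.5
  IQR = Q3 - Q1 = 79.5 - 24 = 55.5
Step 4: Q1 = 24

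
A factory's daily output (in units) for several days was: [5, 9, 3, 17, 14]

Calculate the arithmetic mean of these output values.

9.6

Step 1: Sum all values: 5 + 9 + 3 + 17 + 14 = 48
Step 2: Count the number of values: n = 5
Step 3: Mean = sum / n = 48 / 5 = 9.6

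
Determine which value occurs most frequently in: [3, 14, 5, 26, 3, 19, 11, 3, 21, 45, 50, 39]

3

Step 1: Count the frequency of each value:
  3: appears 3 time(s)
  5: appears 1 time(s)
  11: appears 1 time(s)
  14: appears 1 time(s)
  19: appears 1 time(s)
  21: appears 1 time(s)
  26: appears 1 time(s)
  39: appears 1 time(s)
  45: appears 1 time(s)
  50: appears 1 time(s)
Step 2: The value 3 appears most frequently (3 times).
Step 3: Mode = 3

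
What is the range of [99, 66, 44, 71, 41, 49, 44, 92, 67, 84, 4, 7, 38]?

95

Step 1: Identify the maximum value: max = 99
Step 2: Identify the minimum value: min = 4
Step 3: Range = max - min = 99 - 4 = 95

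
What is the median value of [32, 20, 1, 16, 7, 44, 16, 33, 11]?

16

Step 1: Sort the data in ascending order: [1, 7, 11, 16, 16, 20, 32, 33, 44]
Step 2: The number of values is n = 9.
Step 3: Since n is odd, the median is the middle value at position 5: 16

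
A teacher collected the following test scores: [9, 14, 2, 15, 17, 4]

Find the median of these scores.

11.5

Step 1: Sort the data in ascending order: [2, 4, 9, 14, 15, 17]
Step 2: The number of values is n = 6.
Step 3: Since n is even, the median is the average of positions 3 and 4:
  Median = (9 + 14) / 2 = 11.5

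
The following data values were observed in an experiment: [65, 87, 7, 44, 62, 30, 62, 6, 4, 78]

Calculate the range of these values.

83

Step 1: Identify the maximum value: max = 87
Step 2: Identify the minimum value: min = 4
Step 3: Range = max - min = 87 - 4 = 83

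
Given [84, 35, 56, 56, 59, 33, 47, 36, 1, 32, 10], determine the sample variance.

542.5636

Step 1: Compute the mean: (84 + 35 + 56 + 56 + 59 + 33 + 47 + 36 + 1 + 32 + 10) / 11 = 40.8182
Step 2: Compute squared deviations from the mean:
  (84 - 40.8182)^2 = 1864.6694
  (35 - 40.8182)^2 = 33.8512
  (56 - 40.8182)^2 = 230.4876
  (56 - 40.8182)^2 = 230.4876
  (59 - 40.8182)^2 = 330.5785
  (33 - 40.8182)^2 = 61.124
  (47 - 40.8182)^2 = 38.2149
  (36 - 40.8182)^2 = 23.2149
  (1 - 40.8182)^2 = 1585.4876
  (32 - 40.8182)^2 = 77.7603
  (10 - 40.8182)^2 = 949.7603
Step 3: Sum of squared deviations = 5425.6364
Step 4: Sample variance = 5425.6364 / 10 = 542.5636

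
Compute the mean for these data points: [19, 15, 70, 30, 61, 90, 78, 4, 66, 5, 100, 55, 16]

46.8462

Step 1: Sum all values: 19 + 15 + 70 + 30 + 61 + 90 + 78 + 4 + 66 + 5 + 100 + 55 + 16 = 609
Step 2: Count the number of values: n = 13
Step 3: Mean = sum / n = 609 / 13 = 46.8462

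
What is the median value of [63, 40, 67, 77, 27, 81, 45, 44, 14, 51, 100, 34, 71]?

51

Step 1: Sort the data in ascending order: [14, 27, 34, 40, 44, 45, 51, 63, 67, 71, 77, 81, 100]
Step 2: The number of values is n = 13.
Step 3: Since n is odd, the median is the middle value at position 7: 51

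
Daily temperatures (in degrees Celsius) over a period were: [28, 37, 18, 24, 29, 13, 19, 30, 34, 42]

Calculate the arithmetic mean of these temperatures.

27.4

Step 1: Sum all values: 28 + 37 + 18 + 24 + 29 + 13 + 19 + 30 + 34 + 42 = 274
Step 2: Count the number of values: n = 10
Step 3: Mean = sum / n = 274 / 10 = 27.4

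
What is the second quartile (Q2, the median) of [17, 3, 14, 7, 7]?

7

Step 1: Sort the data: [3, 7, 7, 14, 17]
Step 2: n = 5
Step 3: Q2 is the median. Since n is odd, it is the middle value at position 3: 7
Step 4: Q2 = 7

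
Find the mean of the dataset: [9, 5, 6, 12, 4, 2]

6.3333

Step 1: Sum all values: 9 + 5 + 6 + 12 + 4 + 2 = 38
Step 2: Count the number of values: n = 6
Step 3: Mean = sum / n = 38 / 6 = 6.3333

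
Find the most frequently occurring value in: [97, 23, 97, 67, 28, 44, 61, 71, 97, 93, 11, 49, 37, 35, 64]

97

Step 1: Count the frequency of each value:
  11: appears 1 time(s)
  23: appears 1 time(s)
  28: appears 1 time(s)
  35: appears 1 time(s)
  37: appears 1 time(s)
  44: appears 1 time(s)
  49: appears 1 time(s)
  61: appears 1 time(s)
  64: appears 1 time(s)
  67: appears 1 time(s)
  71: appears 1 time(s)
  93: appears 1 time(s)
  97: appears 3 time(s)
Step 2: The value 97 appears most frequently (3 times).
Step 3: Mode = 97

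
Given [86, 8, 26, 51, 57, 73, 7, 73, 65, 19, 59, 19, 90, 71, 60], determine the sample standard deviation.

27.9655

Step 1: Compute the mean: 50.9333
Step 2: Sum of squared deviations from the mean: 10948.9333
Step 3: Sample variance = 10948.9333 / 14 = 782.0667
Step 4: Standard deviation = sqrt(782.0667) = 27.9655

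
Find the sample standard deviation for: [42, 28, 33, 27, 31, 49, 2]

14.7842

Step 1: Compute the mean: 30.2857
Step 2: Sum of squared deviations from the mean: 1311.4286
Step 3: Sample variance = 1311.4286 / 6 = 218.5714
Step 4: Standard deviation = sqrt(218.5714) = 14.7842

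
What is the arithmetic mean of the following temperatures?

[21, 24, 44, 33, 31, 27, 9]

27

Step 1: Sum all values: 21 + 24 + 44 + 33 + 31 + 27 + 9 = 189
Step 2: Count the number of values: n = 7
Step 3: Mean = sum / n = 189 / 7 = 27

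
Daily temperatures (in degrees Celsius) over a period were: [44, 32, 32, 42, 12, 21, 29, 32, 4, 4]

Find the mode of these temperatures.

32

Step 1: Count the frequency of each value:
  4: appears 2 time(s)
  12: appears 1 time(s)
  21: appears 1 time(s)
  29: appears 1 time(s)
  32: appears 3 time(s)
  42: appears 1 time(s)
  44: appears 1 time(s)
Step 2: The value 32 appears most frequently (3 times).
Step 3: Mode = 32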